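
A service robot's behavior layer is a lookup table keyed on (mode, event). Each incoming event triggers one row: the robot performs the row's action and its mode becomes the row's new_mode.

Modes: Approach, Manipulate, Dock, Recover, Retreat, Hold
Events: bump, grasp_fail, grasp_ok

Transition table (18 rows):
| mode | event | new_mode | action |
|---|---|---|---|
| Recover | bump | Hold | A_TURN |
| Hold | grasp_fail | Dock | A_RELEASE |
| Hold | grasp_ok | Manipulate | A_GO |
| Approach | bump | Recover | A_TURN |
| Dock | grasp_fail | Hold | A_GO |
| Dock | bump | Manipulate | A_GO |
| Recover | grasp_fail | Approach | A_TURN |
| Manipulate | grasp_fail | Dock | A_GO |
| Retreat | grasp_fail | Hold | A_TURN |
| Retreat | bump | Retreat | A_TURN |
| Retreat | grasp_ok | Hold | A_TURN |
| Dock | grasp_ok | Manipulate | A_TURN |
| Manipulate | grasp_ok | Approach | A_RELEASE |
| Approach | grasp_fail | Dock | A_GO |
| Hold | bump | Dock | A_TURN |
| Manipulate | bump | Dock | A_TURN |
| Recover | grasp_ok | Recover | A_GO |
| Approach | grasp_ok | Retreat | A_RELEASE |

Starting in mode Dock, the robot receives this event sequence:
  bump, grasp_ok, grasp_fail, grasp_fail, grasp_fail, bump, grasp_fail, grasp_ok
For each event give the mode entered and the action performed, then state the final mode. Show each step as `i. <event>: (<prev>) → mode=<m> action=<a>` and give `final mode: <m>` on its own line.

final mode: Manipulate

1. bump: (Dock) → mode=Manipulate action=A_GO
2. grasp_ok: (Manipulate) → mode=Approach action=A_RELEASE
3. grasp_fail: (Approach) → mode=Dock action=A_GO
4. grasp_fail: (Dock) → mode=Hold action=A_GO
5. grasp_fail: (Hold) → mode=Dock action=A_RELEASE
6. bump: (Dock) → mode=Manipulate action=A_GO
7. grasp_fail: (Manipulate) → mode=Dock action=A_GO
8. grasp_ok: (Dock) → mode=Manipulate action=A_TURN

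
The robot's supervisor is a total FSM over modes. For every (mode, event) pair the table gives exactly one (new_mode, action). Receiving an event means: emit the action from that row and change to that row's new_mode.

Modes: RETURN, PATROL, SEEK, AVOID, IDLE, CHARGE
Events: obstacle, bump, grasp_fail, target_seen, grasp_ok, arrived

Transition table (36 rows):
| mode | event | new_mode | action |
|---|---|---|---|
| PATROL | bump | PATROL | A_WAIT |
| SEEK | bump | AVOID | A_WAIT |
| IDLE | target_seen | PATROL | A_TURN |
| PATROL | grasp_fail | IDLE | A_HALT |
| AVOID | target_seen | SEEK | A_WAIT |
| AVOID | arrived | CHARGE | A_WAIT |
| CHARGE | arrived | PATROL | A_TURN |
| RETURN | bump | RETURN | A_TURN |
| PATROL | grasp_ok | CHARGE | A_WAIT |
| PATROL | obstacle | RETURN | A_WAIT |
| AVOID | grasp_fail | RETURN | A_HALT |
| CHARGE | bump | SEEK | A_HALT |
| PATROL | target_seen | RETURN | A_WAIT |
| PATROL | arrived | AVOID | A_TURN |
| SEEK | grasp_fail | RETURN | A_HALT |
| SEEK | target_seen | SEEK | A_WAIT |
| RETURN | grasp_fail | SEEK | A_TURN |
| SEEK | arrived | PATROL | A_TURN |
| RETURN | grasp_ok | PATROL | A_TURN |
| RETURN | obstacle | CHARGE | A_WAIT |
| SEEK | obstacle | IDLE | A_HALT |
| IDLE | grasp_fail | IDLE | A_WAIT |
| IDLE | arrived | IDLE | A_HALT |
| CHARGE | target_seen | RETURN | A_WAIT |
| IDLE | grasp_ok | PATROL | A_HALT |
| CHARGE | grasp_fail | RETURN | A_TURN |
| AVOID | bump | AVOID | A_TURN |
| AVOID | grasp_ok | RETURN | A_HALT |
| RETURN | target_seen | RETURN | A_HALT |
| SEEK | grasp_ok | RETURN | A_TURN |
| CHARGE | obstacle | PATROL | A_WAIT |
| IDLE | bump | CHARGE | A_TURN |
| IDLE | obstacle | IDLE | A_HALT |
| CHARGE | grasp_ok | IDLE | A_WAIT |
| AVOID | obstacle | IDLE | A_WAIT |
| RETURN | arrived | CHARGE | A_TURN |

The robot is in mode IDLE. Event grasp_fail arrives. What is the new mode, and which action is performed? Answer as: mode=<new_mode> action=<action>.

mode=IDLE action=A_WAIT

current mode = IDLE; filter table to that mode:
  (IDLE, target_seen) → (PATROL, A_TURN)
  (IDLE, grasp_fail) → (IDLE, A_WAIT)  ← event matches
  (IDLE, arrived) → (IDLE, A_HALT)
  (IDLE, grasp_ok) → (PATROL, A_HALT)
  (IDLE, bump) → (CHARGE, A_TURN)
  (IDLE, obstacle) → (IDLE, A_HALT)
event = grasp_fail selects (IDLE, A_WAIT)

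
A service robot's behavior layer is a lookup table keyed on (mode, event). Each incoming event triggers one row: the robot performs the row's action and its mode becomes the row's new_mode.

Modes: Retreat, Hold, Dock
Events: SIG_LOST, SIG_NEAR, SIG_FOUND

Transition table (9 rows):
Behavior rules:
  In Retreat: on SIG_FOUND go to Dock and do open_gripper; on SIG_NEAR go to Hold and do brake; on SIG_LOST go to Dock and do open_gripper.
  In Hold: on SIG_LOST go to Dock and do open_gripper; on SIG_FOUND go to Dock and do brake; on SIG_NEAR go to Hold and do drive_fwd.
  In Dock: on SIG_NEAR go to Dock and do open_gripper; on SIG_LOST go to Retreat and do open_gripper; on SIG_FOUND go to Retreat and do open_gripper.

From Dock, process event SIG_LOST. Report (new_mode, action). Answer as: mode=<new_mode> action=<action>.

current mode = Dock; filter table to that mode:
  (Dock, SIG_NEAR) → (Dock, open_gripper)
  (Dock, SIG_LOST) → (Retreat, open_gripper)  ← event matches
  (Dock, SIG_FOUND) → (Retreat, open_gripper)
event = SIG_LOST selects (Retreat, open_gripper)

mode=Retreat action=open_gripper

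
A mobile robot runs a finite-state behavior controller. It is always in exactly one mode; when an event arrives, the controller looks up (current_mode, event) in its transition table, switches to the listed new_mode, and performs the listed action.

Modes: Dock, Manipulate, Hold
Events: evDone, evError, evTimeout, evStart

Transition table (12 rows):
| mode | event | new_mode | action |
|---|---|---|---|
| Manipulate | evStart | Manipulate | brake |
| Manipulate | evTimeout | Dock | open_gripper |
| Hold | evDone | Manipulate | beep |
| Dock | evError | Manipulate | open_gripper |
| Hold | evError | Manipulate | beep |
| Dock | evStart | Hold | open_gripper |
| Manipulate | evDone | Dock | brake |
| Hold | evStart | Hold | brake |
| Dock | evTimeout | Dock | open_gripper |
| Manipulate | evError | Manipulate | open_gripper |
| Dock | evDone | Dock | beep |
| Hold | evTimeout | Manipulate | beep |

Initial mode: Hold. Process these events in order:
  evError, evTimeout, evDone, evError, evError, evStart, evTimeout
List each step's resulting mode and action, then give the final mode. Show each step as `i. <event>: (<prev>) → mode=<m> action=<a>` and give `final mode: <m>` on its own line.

1. evError: (Hold) → mode=Manipulate action=beep
2. evTimeout: (Manipulate) → mode=Dock action=open_gripper
3. evDone: (Dock) → mode=Dock action=beep
4. evError: (Dock) → mode=Manipulate action=open_gripper
5. evError: (Manipulate) → mode=Manipulate action=open_gripper
6. evStart: (Manipulate) → mode=Manipulate action=brake
7. evTimeout: (Manipulate) → mode=Dock action=open_gripper

final mode: Dock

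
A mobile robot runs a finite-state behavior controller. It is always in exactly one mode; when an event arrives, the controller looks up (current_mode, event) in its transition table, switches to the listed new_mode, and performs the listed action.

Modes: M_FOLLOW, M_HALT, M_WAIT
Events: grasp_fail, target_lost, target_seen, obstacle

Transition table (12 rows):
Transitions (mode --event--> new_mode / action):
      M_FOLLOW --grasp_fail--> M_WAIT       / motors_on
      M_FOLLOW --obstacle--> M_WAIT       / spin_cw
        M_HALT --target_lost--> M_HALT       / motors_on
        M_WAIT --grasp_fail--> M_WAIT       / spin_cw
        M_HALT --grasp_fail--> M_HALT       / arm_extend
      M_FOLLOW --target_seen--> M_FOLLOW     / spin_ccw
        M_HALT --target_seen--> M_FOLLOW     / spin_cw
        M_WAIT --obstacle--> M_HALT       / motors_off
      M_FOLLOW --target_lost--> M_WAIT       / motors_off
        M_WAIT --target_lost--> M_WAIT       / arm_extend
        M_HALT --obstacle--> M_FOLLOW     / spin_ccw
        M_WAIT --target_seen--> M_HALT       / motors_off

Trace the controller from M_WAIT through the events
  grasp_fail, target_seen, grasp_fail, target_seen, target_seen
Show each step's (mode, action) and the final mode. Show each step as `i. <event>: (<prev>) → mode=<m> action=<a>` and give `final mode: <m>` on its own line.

final mode: M_FOLLOW

1. grasp_fail: (M_WAIT) → mode=M_WAIT action=spin_cw
2. target_seen: (M_WAIT) → mode=M_HALT action=motors_off
3. grasp_fail: (M_HALT) → mode=M_HALT action=arm_extend
4. target_seen: (M_HALT) → mode=M_FOLLOW action=spin_cw
5. target_seen: (M_FOLLOW) → mode=M_FOLLOW action=spin_ccw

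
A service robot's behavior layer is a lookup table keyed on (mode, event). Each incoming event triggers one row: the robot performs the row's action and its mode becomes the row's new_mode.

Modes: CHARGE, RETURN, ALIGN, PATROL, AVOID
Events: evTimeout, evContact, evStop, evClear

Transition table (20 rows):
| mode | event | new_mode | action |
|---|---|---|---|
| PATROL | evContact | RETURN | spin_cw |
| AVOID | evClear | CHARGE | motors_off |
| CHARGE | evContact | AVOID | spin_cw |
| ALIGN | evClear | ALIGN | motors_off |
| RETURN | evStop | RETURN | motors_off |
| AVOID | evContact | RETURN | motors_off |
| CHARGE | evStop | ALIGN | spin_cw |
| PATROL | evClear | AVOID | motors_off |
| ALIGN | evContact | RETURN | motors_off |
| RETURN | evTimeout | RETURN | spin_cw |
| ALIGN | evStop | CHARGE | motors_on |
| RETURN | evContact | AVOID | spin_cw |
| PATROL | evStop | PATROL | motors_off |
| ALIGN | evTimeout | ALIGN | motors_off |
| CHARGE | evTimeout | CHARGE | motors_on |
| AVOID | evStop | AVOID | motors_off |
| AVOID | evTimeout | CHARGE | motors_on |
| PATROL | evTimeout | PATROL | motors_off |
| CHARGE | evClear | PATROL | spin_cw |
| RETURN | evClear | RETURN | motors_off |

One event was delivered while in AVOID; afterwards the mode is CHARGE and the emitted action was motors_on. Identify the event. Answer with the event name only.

try evTimeout: (AVOID, evTimeout) → (CHARGE, motors_on)  ← matches
try evContact: (AVOID, evContact) → (RETURN, motors_off)
try evStop: (AVOID, evStop) → (AVOID, motors_off)
try evClear: (AVOID, evClear) → (CHARGE, motors_off)

evTimeout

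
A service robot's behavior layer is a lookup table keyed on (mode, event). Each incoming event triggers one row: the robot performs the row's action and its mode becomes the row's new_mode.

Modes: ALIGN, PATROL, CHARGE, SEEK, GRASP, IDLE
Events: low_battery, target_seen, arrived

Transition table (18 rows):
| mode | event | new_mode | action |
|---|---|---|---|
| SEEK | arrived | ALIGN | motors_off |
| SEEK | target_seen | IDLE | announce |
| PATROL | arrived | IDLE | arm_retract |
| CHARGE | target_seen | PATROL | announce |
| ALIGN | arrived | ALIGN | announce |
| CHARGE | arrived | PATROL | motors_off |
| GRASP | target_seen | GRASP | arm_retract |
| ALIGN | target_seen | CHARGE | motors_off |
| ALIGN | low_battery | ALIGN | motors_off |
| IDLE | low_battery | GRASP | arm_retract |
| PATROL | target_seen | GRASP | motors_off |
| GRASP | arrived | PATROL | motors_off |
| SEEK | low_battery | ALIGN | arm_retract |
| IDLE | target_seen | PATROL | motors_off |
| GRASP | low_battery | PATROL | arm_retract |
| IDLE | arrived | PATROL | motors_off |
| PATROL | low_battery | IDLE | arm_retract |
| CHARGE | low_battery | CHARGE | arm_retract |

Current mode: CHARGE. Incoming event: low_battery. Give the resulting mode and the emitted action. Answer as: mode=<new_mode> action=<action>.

mode=CHARGE action=arm_retract

current mode = CHARGE; filter table to that mode:
  (CHARGE, target_seen) → (PATROL, announce)
  (CHARGE, arrived) → (PATROL, motors_off)
  (CHARGE, low_battery) → (CHARGE, arm_retract)  ← event matches
event = low_battery selects (CHARGE, arm_retract)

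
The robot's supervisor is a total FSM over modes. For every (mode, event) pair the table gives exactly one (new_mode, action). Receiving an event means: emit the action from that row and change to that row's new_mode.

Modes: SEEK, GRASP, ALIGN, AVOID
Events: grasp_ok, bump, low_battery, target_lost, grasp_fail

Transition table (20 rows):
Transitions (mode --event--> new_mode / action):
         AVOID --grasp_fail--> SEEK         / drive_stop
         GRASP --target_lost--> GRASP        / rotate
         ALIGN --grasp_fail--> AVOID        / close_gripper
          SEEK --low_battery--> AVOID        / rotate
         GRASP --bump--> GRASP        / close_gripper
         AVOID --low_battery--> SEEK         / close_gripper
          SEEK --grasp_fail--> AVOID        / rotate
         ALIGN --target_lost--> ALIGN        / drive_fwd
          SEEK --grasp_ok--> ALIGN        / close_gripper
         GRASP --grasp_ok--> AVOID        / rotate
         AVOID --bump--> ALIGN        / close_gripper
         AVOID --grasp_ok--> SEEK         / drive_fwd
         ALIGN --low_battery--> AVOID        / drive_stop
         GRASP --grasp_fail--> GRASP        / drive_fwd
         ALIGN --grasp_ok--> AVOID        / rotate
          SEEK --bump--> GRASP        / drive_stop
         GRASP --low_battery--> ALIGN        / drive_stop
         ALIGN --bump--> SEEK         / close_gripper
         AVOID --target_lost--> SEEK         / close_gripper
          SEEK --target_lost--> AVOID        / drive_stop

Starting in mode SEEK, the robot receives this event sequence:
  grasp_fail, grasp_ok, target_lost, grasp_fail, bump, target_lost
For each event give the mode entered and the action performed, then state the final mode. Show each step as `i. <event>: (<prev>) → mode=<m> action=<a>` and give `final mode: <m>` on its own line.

1. grasp_fail: (SEEK) → mode=AVOID action=rotate
2. grasp_ok: (AVOID) → mode=SEEK action=drive_fwd
3. target_lost: (SEEK) → mode=AVOID action=drive_stop
4. grasp_fail: (AVOID) → mode=SEEK action=drive_stop
5. bump: (SEEK) → mode=GRASP action=drive_stop
6. target_lost: (GRASP) → mode=GRASP action=rotate

final mode: GRASP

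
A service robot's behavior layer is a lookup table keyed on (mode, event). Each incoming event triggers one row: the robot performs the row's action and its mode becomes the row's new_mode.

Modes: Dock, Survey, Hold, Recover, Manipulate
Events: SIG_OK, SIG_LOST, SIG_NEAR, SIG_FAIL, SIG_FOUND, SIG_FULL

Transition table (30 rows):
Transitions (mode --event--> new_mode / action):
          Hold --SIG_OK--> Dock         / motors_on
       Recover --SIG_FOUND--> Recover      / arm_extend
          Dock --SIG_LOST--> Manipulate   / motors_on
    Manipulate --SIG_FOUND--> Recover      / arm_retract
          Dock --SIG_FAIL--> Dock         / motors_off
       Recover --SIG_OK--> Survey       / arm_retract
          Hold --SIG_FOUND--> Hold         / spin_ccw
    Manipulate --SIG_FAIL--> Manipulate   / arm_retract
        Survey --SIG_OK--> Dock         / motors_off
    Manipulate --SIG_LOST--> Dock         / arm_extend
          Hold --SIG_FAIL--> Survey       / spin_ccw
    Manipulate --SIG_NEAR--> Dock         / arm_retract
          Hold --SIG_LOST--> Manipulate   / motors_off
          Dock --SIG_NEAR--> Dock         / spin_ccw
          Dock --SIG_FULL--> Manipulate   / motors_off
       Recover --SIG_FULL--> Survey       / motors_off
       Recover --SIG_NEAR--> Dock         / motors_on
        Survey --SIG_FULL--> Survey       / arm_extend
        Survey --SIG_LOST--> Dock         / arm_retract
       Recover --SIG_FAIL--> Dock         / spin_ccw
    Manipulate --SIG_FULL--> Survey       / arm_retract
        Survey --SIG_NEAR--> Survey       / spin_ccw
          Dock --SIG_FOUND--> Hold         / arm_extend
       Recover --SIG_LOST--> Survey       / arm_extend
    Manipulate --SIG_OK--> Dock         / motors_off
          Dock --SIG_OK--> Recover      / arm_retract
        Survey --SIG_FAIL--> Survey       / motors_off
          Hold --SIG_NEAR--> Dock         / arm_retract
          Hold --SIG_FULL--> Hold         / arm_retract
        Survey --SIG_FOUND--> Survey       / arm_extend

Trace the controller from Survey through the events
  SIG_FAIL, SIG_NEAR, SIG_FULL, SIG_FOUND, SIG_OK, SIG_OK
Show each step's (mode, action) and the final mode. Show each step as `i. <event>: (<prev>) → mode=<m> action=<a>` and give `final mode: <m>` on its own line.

1. SIG_FAIL: (Survey) → mode=Survey action=motors_off
2. SIG_NEAR: (Survey) → mode=Survey action=spin_ccw
3. SIG_FULL: (Survey) → mode=Survey action=arm_extend
4. SIG_FOUND: (Survey) → mode=Survey action=arm_extend
5. SIG_OK: (Survey) → mode=Dock action=motors_off
6. SIG_OK: (Dock) → mode=Recover action=arm_retract

final mode: Recover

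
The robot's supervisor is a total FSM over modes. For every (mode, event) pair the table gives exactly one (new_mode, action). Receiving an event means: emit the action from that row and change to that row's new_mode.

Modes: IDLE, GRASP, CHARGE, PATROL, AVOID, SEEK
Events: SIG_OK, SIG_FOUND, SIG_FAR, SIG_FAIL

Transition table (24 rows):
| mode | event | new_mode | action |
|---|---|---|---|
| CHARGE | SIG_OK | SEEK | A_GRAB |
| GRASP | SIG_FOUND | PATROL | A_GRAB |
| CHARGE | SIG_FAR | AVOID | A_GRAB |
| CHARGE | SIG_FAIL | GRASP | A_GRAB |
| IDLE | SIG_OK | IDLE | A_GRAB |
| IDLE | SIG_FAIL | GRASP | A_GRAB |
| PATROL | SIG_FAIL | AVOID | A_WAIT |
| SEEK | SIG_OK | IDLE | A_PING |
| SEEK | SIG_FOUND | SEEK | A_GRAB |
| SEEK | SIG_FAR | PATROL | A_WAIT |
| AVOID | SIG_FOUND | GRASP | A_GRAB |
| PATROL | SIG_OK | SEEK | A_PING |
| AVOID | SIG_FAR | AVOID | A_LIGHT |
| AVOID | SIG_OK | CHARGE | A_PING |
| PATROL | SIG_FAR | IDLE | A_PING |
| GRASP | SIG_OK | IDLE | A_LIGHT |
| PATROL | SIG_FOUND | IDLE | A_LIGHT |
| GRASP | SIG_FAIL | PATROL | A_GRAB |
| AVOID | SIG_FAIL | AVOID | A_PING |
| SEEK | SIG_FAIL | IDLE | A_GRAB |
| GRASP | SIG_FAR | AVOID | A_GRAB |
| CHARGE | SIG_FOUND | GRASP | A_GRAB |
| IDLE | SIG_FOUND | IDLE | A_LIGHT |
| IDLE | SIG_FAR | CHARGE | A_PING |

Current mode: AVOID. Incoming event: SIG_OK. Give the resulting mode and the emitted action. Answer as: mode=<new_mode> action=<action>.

mode=CHARGE action=A_PING

current mode = AVOID; filter table to that mode:
  (AVOID, SIG_FOUND) → (GRASP, A_GRAB)
  (AVOID, SIG_FAR) → (AVOID, A_LIGHT)
  (AVOID, SIG_OK) → (CHARGE, A_PING)  ← event matches
  (AVOID, SIG_FAIL) → (AVOID, A_PING)
event = SIG_OK selects (CHARGE, A_PING)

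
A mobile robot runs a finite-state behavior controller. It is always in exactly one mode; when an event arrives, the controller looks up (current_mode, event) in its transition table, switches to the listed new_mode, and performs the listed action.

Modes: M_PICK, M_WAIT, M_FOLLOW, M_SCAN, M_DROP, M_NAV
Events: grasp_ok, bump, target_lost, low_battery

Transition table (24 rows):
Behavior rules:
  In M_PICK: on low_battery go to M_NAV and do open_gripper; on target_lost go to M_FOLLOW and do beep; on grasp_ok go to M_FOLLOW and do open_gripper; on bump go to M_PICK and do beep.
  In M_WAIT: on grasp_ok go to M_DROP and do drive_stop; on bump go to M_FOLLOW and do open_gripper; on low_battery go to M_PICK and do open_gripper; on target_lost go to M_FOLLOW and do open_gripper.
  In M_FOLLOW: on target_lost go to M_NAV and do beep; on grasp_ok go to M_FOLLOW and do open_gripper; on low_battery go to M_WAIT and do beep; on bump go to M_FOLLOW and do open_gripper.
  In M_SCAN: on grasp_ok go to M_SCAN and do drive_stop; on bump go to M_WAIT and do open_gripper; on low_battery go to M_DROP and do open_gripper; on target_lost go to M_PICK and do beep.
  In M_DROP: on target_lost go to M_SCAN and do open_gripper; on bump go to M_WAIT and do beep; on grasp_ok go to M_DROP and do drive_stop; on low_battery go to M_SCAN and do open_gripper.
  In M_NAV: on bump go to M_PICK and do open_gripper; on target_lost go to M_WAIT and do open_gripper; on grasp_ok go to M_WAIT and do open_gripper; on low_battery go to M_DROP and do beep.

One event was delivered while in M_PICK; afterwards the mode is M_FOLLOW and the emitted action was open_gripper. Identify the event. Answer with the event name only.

grasp_ok

try grasp_ok: (M_PICK, grasp_ok) → (M_FOLLOW, open_gripper)  ← matches
try bump: (M_PICK, bump) → (M_PICK, beep)
try target_lost: (M_PICK, target_lost) → (M_FOLLOW, beep)
try low_battery: (M_PICK, low_battery) → (M_NAV, open_gripper)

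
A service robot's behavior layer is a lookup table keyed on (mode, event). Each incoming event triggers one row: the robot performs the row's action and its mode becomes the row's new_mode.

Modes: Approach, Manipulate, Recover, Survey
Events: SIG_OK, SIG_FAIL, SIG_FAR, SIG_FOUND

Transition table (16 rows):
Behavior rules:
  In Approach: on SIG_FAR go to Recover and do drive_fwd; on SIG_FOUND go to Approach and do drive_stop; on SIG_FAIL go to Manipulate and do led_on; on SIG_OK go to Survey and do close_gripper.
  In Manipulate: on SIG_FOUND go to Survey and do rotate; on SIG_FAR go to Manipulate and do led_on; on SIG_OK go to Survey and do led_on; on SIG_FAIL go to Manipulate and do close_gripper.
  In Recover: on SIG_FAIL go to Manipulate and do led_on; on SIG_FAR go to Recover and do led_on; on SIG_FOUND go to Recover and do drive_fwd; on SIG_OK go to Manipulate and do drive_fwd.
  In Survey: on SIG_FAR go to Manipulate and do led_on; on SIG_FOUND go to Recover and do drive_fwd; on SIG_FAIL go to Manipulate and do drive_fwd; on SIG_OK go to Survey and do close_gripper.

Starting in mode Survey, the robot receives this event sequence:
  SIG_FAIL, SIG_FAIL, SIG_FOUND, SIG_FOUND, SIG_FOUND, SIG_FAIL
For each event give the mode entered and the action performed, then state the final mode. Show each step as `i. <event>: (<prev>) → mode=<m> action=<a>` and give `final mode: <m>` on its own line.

final mode: Manipulate

1. SIG_FAIL: (Survey) → mode=Manipulate action=drive_fwd
2. SIG_FAIL: (Manipulate) → mode=Manipulate action=close_gripper
3. SIG_FOUND: (Manipulate) → mode=Survey action=rotate
4. SIG_FOUND: (Survey) → mode=Recover action=drive_fwd
5. SIG_FOUND: (Recover) → mode=Recover action=drive_fwd
6. SIG_FAIL: (Recover) → mode=Manipulate action=led_on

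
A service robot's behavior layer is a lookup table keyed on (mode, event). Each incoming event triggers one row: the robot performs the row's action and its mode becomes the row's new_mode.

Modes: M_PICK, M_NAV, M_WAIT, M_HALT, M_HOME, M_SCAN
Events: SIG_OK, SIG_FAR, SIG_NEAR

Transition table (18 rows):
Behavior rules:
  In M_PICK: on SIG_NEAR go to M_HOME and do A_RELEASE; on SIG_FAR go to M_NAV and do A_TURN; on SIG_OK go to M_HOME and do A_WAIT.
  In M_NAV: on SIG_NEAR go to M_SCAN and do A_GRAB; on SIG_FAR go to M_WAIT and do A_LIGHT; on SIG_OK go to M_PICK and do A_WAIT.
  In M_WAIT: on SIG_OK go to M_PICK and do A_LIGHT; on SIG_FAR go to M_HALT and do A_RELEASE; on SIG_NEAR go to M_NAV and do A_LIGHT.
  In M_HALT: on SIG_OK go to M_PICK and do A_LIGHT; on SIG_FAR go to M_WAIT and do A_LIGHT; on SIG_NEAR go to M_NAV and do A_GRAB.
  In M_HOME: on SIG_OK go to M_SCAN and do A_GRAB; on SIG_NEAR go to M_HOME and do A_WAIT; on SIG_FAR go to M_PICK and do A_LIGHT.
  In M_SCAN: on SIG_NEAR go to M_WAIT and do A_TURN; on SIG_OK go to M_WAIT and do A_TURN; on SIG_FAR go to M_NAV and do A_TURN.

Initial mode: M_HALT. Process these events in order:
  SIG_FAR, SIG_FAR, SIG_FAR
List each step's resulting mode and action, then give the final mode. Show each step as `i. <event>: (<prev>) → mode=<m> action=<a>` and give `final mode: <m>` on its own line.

final mode: M_WAIT

1. SIG_FAR: (M_HALT) → mode=M_WAIT action=A_LIGHT
2. SIG_FAR: (M_WAIT) → mode=M_HALT action=A_RELEASE
3. SIG_FAR: (M_HALT) → mode=M_WAIT action=A_LIGHT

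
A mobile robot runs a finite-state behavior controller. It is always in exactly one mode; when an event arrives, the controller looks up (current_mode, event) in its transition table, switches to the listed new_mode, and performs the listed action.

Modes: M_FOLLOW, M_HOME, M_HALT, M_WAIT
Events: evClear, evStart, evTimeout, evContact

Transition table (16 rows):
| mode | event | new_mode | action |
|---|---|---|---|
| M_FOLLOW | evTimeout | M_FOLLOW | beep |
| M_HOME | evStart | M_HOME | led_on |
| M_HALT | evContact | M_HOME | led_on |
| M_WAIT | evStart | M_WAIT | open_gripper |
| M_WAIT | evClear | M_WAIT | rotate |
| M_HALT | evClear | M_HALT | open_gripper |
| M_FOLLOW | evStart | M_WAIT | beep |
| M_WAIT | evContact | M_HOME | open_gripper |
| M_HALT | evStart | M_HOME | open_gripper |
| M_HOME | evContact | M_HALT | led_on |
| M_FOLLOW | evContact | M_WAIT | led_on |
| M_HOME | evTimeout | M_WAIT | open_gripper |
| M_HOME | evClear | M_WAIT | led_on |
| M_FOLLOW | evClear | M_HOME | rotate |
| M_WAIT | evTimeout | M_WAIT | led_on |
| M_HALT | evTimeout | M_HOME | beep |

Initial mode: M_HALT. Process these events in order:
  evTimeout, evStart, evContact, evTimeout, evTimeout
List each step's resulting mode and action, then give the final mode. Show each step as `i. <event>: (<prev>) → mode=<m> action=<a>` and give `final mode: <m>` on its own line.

1. evTimeout: (M_HALT) → mode=M_HOME action=beep
2. evStart: (M_HOME) → mode=M_HOME action=led_on
3. evContact: (M_HOME) → mode=M_HALT action=led_on
4. evTimeout: (M_HALT) → mode=M_HOME action=beep
5. evTimeout: (M_HOME) → mode=M_WAIT action=open_gripper

final mode: M_WAIT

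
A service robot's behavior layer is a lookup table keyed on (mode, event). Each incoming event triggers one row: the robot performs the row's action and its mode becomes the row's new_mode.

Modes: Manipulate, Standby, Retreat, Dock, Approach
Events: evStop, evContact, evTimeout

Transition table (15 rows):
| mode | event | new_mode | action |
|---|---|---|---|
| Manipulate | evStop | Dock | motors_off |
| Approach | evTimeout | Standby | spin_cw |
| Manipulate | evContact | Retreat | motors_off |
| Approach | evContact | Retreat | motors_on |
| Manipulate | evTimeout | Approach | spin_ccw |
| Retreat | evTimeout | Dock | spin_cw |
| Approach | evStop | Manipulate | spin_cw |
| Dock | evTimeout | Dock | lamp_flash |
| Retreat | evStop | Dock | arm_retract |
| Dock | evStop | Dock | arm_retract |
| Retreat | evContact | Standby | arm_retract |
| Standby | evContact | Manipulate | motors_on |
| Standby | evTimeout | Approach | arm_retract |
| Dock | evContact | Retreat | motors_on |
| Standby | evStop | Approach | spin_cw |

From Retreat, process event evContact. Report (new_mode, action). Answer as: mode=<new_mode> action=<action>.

current mode = Retreat; filter table to that mode:
  (Retreat, evTimeout) → (Dock, spin_cw)
  (Retreat, evStop) → (Dock, arm_retract)
  (Retreat, evContact) → (Standby, arm_retract)  ← event matches
event = evContact selects (Standby, arm_retract)

mode=Standby action=arm_retract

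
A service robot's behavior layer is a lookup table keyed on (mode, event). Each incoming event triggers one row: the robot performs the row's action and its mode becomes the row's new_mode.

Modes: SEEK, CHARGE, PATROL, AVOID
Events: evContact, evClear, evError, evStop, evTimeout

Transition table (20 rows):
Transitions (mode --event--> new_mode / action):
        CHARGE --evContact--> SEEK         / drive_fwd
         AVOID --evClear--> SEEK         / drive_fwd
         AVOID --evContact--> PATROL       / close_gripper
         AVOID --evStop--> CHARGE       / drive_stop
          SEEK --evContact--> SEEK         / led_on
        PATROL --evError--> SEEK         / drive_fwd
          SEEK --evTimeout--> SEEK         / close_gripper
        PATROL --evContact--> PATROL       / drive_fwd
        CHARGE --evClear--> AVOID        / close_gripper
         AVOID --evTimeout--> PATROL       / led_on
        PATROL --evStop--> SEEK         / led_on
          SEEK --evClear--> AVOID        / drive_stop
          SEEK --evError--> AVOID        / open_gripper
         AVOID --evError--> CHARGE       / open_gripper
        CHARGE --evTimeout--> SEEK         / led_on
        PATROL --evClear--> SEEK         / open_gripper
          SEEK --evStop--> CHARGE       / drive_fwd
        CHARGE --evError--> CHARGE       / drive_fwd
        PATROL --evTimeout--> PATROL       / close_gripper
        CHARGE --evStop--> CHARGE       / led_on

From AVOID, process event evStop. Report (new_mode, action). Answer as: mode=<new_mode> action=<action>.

mode=CHARGE action=drive_stop

current mode = AVOID; filter table to that mode:
  (AVOID, evClear) → (SEEK, drive_fwd)
  (AVOID, evContact) → (PATROL, close_gripper)
  (AVOID, evStop) → (CHARGE, drive_stop)  ← event matches
  (AVOID, evTimeout) → (PATROL, led_on)
  (AVOID, evError) → (CHARGE, open_gripper)
event = evStop selects (CHARGE, drive_stop)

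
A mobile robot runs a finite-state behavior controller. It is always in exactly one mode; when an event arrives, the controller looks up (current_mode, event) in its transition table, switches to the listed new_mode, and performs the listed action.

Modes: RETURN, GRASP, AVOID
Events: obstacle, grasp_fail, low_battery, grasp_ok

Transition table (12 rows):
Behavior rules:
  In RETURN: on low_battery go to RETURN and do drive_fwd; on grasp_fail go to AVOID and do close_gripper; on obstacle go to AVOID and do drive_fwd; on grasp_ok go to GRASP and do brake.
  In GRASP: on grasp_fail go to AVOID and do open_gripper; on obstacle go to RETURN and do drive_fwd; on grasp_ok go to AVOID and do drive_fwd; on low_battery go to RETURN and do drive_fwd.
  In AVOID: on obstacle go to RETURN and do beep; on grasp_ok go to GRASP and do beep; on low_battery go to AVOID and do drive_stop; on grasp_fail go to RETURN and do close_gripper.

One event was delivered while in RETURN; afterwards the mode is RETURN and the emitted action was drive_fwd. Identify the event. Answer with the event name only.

try obstacle: (RETURN, obstacle) → (AVOID, drive_fwd)
try grasp_fail: (RETURN, grasp_fail) → (AVOID, close_gripper)
try low_battery: (RETURN, low_battery) → (RETURN, drive_fwd)  ← matches
try grasp_ok: (RETURN, grasp_ok) → (GRASP, brake)

low_battery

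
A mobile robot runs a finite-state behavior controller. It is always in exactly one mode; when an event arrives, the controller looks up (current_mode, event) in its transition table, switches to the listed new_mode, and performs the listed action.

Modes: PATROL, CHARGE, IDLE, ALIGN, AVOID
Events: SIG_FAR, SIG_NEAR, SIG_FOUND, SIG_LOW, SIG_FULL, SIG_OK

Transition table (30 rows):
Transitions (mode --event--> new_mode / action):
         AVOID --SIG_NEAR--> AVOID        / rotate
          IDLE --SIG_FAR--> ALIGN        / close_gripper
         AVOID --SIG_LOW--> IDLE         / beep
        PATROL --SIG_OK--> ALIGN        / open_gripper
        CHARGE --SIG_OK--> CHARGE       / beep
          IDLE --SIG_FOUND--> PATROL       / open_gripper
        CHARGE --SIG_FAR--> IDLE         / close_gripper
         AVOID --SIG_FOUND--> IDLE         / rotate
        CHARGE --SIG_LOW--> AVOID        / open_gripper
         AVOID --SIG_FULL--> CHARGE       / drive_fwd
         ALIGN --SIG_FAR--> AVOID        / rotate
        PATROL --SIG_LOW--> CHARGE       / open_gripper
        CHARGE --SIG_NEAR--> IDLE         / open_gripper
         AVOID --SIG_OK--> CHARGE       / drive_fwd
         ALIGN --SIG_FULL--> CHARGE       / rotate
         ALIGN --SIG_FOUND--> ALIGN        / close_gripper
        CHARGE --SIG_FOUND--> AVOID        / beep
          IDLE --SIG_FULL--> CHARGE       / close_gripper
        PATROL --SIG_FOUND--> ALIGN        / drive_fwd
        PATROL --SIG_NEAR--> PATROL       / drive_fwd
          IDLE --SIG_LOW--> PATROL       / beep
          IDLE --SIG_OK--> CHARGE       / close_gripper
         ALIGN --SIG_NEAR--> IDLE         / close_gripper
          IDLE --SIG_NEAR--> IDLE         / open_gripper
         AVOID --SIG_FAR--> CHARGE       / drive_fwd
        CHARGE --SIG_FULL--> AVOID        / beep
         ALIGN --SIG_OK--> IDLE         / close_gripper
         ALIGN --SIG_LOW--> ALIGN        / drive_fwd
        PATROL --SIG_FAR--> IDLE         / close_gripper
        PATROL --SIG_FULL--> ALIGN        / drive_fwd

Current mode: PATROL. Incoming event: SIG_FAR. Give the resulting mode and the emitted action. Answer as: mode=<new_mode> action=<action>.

mode=IDLE action=close_gripper

current mode = PATROL; filter table to that mode:
  (PATROL, SIG_OK) → (ALIGN, open_gripper)
  (PATROL, SIG_LOW) → (CHARGE, open_gripper)
  (PATROL, SIG_FOUND) → (ALIGN, drive_fwd)
  (PATROL, SIG_NEAR) → (PATROL, drive_fwd)
  (PATROL, SIG_FAR) → (IDLE, close_gripper)  ← event matches
  (PATROL, SIG_FULL) → (ALIGN, drive_fwd)
event = SIG_FAR selects (IDLE, close_gripper)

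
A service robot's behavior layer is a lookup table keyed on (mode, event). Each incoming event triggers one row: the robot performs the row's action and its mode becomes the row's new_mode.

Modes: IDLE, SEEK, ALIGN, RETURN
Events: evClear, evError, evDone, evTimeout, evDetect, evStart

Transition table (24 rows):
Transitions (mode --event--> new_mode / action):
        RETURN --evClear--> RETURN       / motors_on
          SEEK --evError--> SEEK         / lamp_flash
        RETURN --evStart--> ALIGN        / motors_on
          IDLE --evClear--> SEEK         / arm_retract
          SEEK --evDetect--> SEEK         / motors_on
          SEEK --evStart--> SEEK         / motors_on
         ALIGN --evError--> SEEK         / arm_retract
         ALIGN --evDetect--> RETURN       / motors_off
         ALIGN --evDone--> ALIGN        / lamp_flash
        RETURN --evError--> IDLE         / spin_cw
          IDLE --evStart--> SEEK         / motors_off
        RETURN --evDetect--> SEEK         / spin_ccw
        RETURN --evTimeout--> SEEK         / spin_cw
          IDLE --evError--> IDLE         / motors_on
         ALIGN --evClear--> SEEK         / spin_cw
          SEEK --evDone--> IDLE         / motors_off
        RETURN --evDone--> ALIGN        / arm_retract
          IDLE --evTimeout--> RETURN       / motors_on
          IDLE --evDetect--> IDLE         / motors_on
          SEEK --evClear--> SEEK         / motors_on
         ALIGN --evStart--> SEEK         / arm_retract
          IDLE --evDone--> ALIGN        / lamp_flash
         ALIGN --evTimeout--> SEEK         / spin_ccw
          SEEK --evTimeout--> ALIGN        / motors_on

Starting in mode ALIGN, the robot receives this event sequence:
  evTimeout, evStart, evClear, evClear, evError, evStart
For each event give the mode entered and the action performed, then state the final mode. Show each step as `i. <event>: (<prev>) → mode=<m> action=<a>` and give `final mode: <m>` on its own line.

1. evTimeout: (ALIGN) → mode=SEEK action=spin_ccw
2. evStart: (SEEK) → mode=SEEK action=motors_on
3. evClear: (SEEK) → mode=SEEK action=motors_on
4. evClear: (SEEK) → mode=SEEK action=motors_on
5. evError: (SEEK) → mode=SEEK action=lamp_flash
6. evStart: (SEEK) → mode=SEEK action=motors_on

final mode: SEEK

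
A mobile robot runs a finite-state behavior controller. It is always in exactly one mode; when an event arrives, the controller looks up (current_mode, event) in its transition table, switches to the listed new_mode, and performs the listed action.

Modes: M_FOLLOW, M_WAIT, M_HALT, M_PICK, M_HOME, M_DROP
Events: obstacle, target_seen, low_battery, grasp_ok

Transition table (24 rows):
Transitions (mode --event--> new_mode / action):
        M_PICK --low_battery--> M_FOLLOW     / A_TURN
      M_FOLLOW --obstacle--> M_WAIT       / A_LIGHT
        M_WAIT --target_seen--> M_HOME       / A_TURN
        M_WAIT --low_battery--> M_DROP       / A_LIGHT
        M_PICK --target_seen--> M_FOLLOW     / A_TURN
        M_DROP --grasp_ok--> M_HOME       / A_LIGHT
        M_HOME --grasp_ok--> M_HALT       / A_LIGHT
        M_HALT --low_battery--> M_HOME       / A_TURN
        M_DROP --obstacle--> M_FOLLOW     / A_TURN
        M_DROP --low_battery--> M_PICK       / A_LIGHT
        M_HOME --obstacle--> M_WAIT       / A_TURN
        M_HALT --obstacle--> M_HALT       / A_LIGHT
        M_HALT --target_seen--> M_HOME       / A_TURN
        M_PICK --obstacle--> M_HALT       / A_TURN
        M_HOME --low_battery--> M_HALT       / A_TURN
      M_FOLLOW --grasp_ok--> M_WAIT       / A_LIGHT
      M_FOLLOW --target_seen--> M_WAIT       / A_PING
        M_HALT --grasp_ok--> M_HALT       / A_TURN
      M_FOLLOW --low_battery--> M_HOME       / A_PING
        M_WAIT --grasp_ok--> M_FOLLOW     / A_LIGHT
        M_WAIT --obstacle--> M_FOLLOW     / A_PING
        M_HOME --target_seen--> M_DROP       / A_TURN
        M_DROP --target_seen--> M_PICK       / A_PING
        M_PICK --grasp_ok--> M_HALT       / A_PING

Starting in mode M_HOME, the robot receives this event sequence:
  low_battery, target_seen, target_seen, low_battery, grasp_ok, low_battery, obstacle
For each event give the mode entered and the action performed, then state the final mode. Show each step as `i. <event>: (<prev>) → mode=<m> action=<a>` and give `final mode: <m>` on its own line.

1. low_battery: (M_HOME) → mode=M_HALT action=A_TURN
2. target_seen: (M_HALT) → mode=M_HOME action=A_TURN
3. target_seen: (M_HOME) → mode=M_DROP action=A_TURN
4. low_battery: (M_DROP) → mode=M_PICK action=A_LIGHT
5. grasp_ok: (M_PICK) → mode=M_HALT action=A_PING
6. low_battery: (M_HALT) → mode=M_HOME action=A_TURN
7. obstacle: (M_HOME) → mode=M_WAIT action=A_TURN

final mode: M_WAIT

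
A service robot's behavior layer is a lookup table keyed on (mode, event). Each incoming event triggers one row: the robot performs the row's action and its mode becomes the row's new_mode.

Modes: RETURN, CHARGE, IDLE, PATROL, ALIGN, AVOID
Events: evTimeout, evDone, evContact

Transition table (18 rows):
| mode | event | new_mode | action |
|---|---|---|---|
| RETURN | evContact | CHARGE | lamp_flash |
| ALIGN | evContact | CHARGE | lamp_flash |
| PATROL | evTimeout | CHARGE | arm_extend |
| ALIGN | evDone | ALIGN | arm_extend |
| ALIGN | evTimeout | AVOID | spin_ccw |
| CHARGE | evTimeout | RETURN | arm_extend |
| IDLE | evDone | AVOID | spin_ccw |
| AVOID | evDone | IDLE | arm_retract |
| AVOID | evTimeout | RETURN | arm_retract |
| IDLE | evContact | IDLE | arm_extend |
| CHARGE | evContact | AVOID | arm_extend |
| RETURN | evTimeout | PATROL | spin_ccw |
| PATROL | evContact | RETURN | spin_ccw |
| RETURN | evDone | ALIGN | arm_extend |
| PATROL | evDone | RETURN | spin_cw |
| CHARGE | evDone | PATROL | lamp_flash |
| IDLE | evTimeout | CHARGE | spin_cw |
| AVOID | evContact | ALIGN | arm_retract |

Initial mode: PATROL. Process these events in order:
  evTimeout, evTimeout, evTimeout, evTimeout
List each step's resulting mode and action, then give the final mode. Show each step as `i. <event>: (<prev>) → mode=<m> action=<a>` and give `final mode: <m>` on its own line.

final mode: CHARGE

1. evTimeout: (PATROL) → mode=CHARGE action=arm_extend
2. evTimeout: (CHARGE) → mode=RETURN action=arm_extend
3. evTimeout: (RETURN) → mode=PATROL action=spin_ccw
4. evTimeout: (PATROL) → mode=CHARGE action=arm_extend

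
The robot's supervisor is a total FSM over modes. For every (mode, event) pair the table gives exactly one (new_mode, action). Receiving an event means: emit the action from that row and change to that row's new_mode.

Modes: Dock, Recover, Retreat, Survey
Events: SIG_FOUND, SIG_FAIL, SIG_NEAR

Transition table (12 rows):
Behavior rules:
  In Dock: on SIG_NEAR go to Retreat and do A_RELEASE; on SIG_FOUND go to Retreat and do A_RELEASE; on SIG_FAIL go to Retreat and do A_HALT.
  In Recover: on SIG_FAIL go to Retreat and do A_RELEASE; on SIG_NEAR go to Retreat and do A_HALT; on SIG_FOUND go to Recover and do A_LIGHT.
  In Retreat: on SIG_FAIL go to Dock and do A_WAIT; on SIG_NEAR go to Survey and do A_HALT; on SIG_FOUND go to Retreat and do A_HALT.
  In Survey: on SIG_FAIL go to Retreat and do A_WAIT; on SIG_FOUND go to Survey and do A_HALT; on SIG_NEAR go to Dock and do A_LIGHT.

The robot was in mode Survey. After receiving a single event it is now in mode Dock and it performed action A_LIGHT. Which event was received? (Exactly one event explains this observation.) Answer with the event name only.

try SIG_FOUND: (Survey, SIG_FOUND) → (Survey, A_HALT)
try SIG_FAIL: (Survey, SIG_FAIL) → (Retreat, A_WAIT)
try SIG_NEAR: (Survey, SIG_NEAR) → (Dock, A_LIGHT)  ← matches

SIG_NEAR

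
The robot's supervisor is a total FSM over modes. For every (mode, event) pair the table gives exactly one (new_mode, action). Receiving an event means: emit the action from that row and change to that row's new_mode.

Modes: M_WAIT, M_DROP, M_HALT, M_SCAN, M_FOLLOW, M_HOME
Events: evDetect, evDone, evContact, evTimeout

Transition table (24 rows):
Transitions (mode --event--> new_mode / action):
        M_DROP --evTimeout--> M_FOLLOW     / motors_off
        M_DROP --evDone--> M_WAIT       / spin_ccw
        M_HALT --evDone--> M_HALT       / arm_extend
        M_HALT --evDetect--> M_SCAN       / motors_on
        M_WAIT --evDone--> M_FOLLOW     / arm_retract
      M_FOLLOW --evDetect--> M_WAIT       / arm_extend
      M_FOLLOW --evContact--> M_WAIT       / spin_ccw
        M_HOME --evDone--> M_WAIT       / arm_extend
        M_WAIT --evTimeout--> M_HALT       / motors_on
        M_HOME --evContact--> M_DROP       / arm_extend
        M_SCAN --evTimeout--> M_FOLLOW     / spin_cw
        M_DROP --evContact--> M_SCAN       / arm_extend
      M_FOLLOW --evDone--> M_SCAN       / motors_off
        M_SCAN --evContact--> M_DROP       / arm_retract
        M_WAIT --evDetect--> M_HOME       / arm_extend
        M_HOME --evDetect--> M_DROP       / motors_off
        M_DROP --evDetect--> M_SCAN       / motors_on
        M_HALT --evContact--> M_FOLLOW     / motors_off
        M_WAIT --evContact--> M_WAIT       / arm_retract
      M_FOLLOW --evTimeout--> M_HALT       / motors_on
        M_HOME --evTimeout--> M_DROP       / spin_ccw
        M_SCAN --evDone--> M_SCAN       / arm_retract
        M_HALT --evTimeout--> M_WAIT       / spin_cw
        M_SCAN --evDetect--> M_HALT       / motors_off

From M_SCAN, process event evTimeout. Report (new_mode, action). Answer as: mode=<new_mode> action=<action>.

current mode = M_SCAN; filter table to that mode:
  (M_SCAN, evTimeout) → (M_FOLLOW, spin_cw)  ← event matches
  (M_SCAN, evContact) → (M_DROP, arm_retract)
  (M_SCAN, evDone) → (M_SCAN, arm_retract)
  (M_SCAN, evDetect) → (M_HALT, motors_off)
event = evTimeout selects (M_FOLLOW, spin_cw)

mode=M_FOLLOW action=spin_cw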